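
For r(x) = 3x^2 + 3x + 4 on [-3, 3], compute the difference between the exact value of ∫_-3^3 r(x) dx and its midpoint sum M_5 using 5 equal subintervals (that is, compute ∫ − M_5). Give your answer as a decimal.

2.16

Exact integral: ∫_-3^3 r(x) dx = 78.
M_5 = 75.84.
Error = 78 − 75.84 = 2.16.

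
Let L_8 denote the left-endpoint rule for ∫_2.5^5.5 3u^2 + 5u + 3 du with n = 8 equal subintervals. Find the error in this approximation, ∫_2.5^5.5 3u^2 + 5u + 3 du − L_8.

16.1015625

Exact integral: ∫_2.5^5.5 f(u) du = 219.75.
L_8 = 203.6484375.
Error = 219.75 − 203.6484375 = 16.1015625.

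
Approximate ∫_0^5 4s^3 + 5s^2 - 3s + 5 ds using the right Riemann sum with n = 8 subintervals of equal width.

1022.8515625

Δs = (5 − 0)/8 = 0.625.
Right endpoints: 0.625, 1.25, 1.875, 2.5, 3.125, 3.75, 4.375, 5.
f(0.625) = 6.0546875, f(1.25) = 16.875, f(1.875) = 43.3203125, f(2.5) = 91.25, f(3.125) = 166.5234375, f(3.75) = 275, f(4.375) = 422.5390625, f(5) = 615.
Sum = Δs · [f(0.625) + f(1.25) + f(1.875) + ...].
Sum = 1022.8515625.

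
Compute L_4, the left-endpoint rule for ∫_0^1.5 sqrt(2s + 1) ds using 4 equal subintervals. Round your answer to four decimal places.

2.1400

Δs = (1.5 − 0)/4 = 0.375.
Left endpoints: 0, 0.375, 0.75, 1.125.
f(0) ≈ 1.0000, f(0.375) ≈ 1.3229, f(0.75) ≈ 1.5811, f(1.125) ≈ 1.8028.
Sum = Δs · [f(0) + f(0.375) + f(0.75) + f(1.125)].
Sum ≈ 2.1400.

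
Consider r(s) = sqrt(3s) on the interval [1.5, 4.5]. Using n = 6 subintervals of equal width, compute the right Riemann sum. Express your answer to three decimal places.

9.283

Δs = (4.5 − 1.5)/6 = 0.5.
Right endpoints: 2, 2.5, 3, 3.5, 4, 4.5.
r(2) ≈ 2.449, r(2.5) ≈ 2.739, r(3) ≈ 3.000, r(3.5) ≈ 3.240, r(4) ≈ 3.464, r(4.5) ≈ 3.674.
Sum = Δs · [r(2) + r(2.5) + r(3) + ...].
Sum ≈ 9.283.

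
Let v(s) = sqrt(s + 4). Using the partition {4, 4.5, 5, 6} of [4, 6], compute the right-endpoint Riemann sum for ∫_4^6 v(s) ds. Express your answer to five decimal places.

Subinterval widths: 0.5, 0.5, 1.
Right endpoints: 4.5, 5, 6.
v(4.5) ≈ 2.91548, v(5) ≈ 3.00000, v(6) ≈ 3.16228.
Sum = Σ Δs_i · v(s_i).
Sum ≈ 6.12002.

6.12002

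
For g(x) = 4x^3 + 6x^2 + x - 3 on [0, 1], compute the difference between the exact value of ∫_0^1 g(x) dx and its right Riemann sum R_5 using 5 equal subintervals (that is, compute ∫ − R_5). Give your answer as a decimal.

Exact integral: ∫_0^1 g(x) dx = 0.5.
R_5 = 1.68.
Error = 0.5 − 1.68 = -1.18.

-1.18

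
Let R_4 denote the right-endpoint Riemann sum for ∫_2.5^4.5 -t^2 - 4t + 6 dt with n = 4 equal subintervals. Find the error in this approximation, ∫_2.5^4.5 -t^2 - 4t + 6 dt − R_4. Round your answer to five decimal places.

5.58333

Exact integral: ∫_2.5^4.5 f(t) dt ≈ -41.1666667.
R_4 = -46.75.
Error ≈ -41.1666667 − (-46.75) ≈ 5.58333.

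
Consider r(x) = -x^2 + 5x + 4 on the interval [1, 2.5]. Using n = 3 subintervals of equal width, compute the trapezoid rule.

14.1875

Δx = (2.5 − 1)/3 = 0.5.
r(1) = 8, r(1.5) = 9.25, r(2) = 10, r(2.5) = 10.25.
T_3 = (Δx/2)·[r(x_0) + 2r(x_1) + 2r(x_2) + r(x_3)].
Sum = 14.1875.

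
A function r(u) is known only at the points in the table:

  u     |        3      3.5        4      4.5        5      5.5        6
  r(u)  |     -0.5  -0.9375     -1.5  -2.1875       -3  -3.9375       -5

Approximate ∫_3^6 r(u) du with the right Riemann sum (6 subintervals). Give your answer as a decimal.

-8.28125

Δu = 0.5.
Sum = 0.5·[(-0.9375) + (-1.5) + (-2.1875) + (-3) + (-3.9375) + (-5)] = -8.28125.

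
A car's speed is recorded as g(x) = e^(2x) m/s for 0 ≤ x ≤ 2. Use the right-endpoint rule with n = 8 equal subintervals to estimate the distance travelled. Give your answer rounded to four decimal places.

34.0548

Δx = (2 − 0)/8 = 0.25.
Right endpoints: 0.25, 0.5, 0.75, 1, 1.25, 1.5, 1.75, 2.
g(0.25) ≈ 1.6487, g(0.5) ≈ 2.7183, g(0.75) ≈ 4.4817, g(1) ≈ 7.3891, g(1.25) ≈ 12.1825, g(1.5) ≈ 20.0855, g(1.75) ≈ 33.1155, g(2) ≈ 54.5982.
Sum = Δx · [g(0.25) + g(0.5) + g(0.75) + ...].
Sum ≈ 34.0548.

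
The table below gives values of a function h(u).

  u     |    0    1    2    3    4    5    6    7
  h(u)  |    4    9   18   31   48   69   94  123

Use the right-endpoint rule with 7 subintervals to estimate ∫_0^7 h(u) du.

Δu = 1.
Sum = 1·[9 + 18 + 31 + 48 + 69 + 94 + 123] = 392.

392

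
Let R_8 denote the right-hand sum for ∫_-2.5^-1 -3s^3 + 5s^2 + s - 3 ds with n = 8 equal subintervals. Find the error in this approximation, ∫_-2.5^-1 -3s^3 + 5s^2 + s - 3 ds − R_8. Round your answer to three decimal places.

Exact integral: ∫_-2.5^-1 f(s) ds = 45.796875.
R_8 ≈ 39.54565.
Error ≈ 45.796875 − 39.54565 ≈ 6.251.

6.251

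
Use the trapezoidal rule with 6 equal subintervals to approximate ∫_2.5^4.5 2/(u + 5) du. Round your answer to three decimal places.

0.473

Δu = (4.5 − 2.5)/6 = 1/3.
f(2.5) = 4/15, f(17/6) = 12/47, f(19/6) = 12/49, f(3.5) = 4/17, f(23/6) = 12/53, f(25/6) = 12/55, f(4.5) = 4/19.
T_6 = (Δu/2)·[f(u_0) + 2f(u_1) + ... + 2f(u_{5}) + f(u_6)].
Sum ≈ 0.473.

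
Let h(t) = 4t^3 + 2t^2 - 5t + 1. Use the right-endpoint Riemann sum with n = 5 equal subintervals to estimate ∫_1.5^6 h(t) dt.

Δt = (6 − 1.5)/5 = 0.9.
Right endpoints: 2.4, 3.3, 4.2, 5.1, 6.
h(2.4) = 55.816, h(3.3) = 150.028, h(4.2) = 311.632, h(5.1) = 558.124, h(6) = 907.
Sum = Δt · [h(2.4) + h(3.3) + h(4.2) + h(5.1) + h(6)].
Sum = 1784.34.

1784.34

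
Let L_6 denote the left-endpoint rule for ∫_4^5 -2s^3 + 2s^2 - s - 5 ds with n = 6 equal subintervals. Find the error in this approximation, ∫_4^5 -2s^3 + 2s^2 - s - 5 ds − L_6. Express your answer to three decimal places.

-8.634

Exact integral: ∫_4^5 f(s) ds ≈ -153.33333.
L_6 ≈ -144.69907.
Error ≈ -153.33333 − (-144.69907) ≈ -8.634.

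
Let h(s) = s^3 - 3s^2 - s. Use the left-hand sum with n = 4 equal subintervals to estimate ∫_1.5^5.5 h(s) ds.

Δs = (5.5 − 1.5)/4 = 1.
Left endpoints: 1.5, 2.5, 3.5, 4.5.
h(1.5) = -4.875, h(2.5) = -5.625, h(3.5) = 2.625, h(4.5) = 25.875.
Sum = Δs · [h(1.5) + h(2.5) + h(3.5) + h(4.5)].
Sum = 18.

18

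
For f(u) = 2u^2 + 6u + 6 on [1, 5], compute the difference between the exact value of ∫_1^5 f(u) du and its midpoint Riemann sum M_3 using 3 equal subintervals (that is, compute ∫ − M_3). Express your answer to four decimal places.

Exact integral: ∫_1^5 f(u) du ≈ 178.666667.
M_3 ≈ 177.481481.
Error ≈ 178.666667 − 177.481481 ≈ 1.1852.

1.1852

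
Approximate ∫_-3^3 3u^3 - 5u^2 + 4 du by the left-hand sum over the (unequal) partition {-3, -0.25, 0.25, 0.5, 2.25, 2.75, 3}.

Subinterval widths: 2.75, 0.5, 0.25, 1.75, 0.5, 0.25.
Left endpoints: -3, -0.25, 0.25, 0.5, 2.25, 2.75.
f(-3) = -122, f(-0.25) = 3.640625, f(0.25) = 3.734375, f(0.5) = 3.125, f(2.25) = 12.859375, f(2.75) = 28.578125.
Sum = Σ Δu_i · f(u_i).
Sum = -313.703125.

-313.703125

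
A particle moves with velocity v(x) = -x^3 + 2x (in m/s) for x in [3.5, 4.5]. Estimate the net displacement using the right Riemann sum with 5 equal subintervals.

-61.705

Δx = (4.5 − 3.5)/5 = 0.2.
Right endpoints: 3.7, 3.9, 4.1, 4.3, 4.5.
v(3.7) = -43.253, v(3.9) = -51.519, v(4.1) = -60.721, v(4.3) = -70.907, v(4.5) = -82.125.
Sum = Δx · [v(3.7) + v(3.9) + v(4.1) + v(4.3) + v(4.5)].
Sum = -61.705.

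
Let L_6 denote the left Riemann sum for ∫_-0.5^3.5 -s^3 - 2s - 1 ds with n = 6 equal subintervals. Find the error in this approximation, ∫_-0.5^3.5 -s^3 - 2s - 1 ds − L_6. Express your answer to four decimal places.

-15.6667

Exact integral: ∫_-0.5^3.5 f(s) ds = -53.5.
L_6 ≈ -37.833333.
Error ≈ -53.5 − (-37.833333) ≈ -15.6667.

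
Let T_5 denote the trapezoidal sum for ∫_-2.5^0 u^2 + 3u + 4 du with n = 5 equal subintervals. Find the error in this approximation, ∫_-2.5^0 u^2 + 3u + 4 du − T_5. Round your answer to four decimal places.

-0.1042

Exact integral: ∫_-2.5^0 f(u) du ≈ 5.833333.
T_5 = 5.9375.
Error ≈ 5.833333 − 5.9375 ≈ -0.1042.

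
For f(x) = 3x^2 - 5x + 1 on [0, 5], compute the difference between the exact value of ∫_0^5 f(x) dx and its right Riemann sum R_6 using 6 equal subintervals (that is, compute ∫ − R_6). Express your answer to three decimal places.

Exact integral: ∫_0^5 f(x) dx = 67.5.
R_6 ≈ 90.06944.
Error ≈ 67.5 − 90.06944 ≈ -22.569.

-22.569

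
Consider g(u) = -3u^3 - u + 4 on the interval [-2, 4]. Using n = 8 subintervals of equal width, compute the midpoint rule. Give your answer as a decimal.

-159.46875

Δu = (4 − (-2))/8 = 0.75.
Midpoints: -1.625, -0.875, -0.125, 0.625, 1.375, 2.125, 2.875, 3.625.
g(-1.625) = 9471/512, g(-0.875) = 3525/512, g(-0.125) = 2115/512, g(0.625) = 1353/512, g(1.375) = -2649/512, g(2.125) = -13779/512, g(2.875) = -35925/512, g(3.625) = -72975/512.
Sum = Δu · [g(-1.625) + g(-0.875) + g(-0.125) + ...].
Sum = -159.46875.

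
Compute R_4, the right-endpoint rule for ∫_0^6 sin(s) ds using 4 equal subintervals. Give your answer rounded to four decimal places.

-0.1775

Δs = (6 − 0)/4 = 1.5.
Right endpoints: 1.5, 3, 4.5, 6.
f(1.5) ≈ 0.9975, f(3) ≈ 0.1411, f(4.5) ≈ -0.9775, f(6) ≈ -0.2794.
Sum = Δs · [f(1.5) + f(3) + f(4.5) + f(6)].
Sum ≈ -0.1775.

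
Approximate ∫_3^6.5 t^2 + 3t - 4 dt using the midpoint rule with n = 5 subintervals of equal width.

Δt = (6.5 − 3)/5 = 0.7.
Midpoints: 3.35, 4.05, 4.75, 5.45, 6.15.
f(3.35) = 17.2725, f(4.05) = 24.5525, f(4.75) = 32.8125, f(5.45) = 42.0525, f(6.15) = 52.2725.
Sum = Δt · [f(3.35) + f(4.05) + f(4.75) + f(5.45) + f(6.15)].
Sum = 118.27375.

118.27375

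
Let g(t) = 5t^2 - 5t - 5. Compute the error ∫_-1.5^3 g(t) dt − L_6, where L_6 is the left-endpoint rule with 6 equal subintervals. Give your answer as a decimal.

Exact integral: ∫_-1.5^3 g(t) dt = 11.25.
L_6 = 9.140625.
Error = 11.25 − 9.140625 = 2.109375.

2.109375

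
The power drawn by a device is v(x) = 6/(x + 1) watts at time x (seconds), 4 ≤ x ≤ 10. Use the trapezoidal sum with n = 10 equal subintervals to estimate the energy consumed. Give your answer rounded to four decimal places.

4.7364

Δx = (10 − 4)/10 = 0.6.
v(4) = 1.2, v(4.6) = 15/14, v(5.2) = 30/31, v(5.8) = 15/17, v(6.4) = 30/37, v(7) = 0.75, v(7.6) = 30/43, v(8.2) = 15/23, v(8.8) = 30/49, v(9.4) = 15/26, v(10) = 6/11.
T_10 = (Δx/2)·[v(x_0) + 2v(x_1) + ... + 2v(x_{9}) + v(x_10)].
Sum ≈ 4.7364.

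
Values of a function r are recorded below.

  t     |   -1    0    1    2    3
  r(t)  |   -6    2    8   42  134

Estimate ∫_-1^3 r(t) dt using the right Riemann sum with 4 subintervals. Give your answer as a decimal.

186

Δt = 1.
Sum = 1·[2 + 8 + 42 + 134] = 186.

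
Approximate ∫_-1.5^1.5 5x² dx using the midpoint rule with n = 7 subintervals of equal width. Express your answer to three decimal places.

Δx = (1.5 − (-1.5))/7 = 3/7.
Midpoints: -9/7, -6/7, -3/7, 0, 3/7, 6/7, 9/7.
f(-9/7) = 405/49, f(-6/7) = 180/49, f(-3/7) = 45/49, f(0) = 0, f(3/7) = 45/49, f(6/7) = 180/49, f(9/7) = 405/49.
Sum = Δx · [f(-9/7) + f(-6/7) + f(-3/7) + ...].
Sum ≈ 11.020.

11.020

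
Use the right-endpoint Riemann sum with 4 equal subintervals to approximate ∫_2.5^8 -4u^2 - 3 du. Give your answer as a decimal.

-844.078125

Δu = (8 − 2.5)/4 = 1.375.
Right endpoints: 3.875, 5.25, 6.625, 8.
f(3.875) = -63.0625, f(5.25) = -113.25, f(6.625) = -178.5625, f(8) = -259.
Sum = Δu · [f(3.875) + f(5.25) + f(6.625) + f(8)].
Sum = -844.078125.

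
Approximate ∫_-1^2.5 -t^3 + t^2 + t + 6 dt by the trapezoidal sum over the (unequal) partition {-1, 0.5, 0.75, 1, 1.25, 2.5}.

Subinterval widths: 1.5, 0.25, 0.25, 0.25, 1.25.
f(-1) = 7, f(0.5) = 6.625, f(0.75) = 6.890625, f(1) = 7, f(1.25) = 6.859375, f(2.5) = -0.875.
On each subinterval the trapezoid contributes (Δt_i/2)·[f(t_{i-1}) + f(t_i)].
Sum = 19.1171875.

19.1171875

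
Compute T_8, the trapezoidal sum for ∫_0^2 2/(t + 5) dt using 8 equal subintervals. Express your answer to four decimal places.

Δt = (2 − 0)/8 = 0.25.
f(0) = 0.4, f(0.25) = 8/21, f(0.5) = 4/11, f(0.75) = 8/23, f(1) = 1/3, f(1.25) = 0.32, f(1.5) = 4/13, f(1.75) = 8/27, f(2) = 2/7.
T_8 = (Δt/2)·[f(t_0) + 2f(t_1) + ... + 2f(t_{7}) + f(t_8)].
Sum ≈ 0.6731.

0.6731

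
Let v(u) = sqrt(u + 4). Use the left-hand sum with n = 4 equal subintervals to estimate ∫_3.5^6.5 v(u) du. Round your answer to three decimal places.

Δu = (6.5 − 3.5)/4 = 0.75.
Left endpoints: 3.5, 4.25, 5, 5.75.
v(3.5) ≈ 2.739, v(4.25) ≈ 2.872, v(5) ≈ 3.000, v(5.75) ≈ 3.122.
Sum = Δu · [v(3.5) + v(4.25) + v(5) + v(5.75)].
Sum ≈ 8.800.

8.800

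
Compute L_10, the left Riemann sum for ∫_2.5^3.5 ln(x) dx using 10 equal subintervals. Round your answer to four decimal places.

1.0770

Δx = (3.5 − 2.5)/10 = 0.1.
Left endpoints: 2.5, 2.6, 2.7, 2.8, 2.9, 3, 3.1, 3.2, 3.3, 3.4.
f(2.5) ≈ 0.9163, f(2.6) ≈ 0.9555, f(2.7) ≈ 0.9933, f(2.8) ≈ 1.0296, f(2.9) ≈ 1.0647, f(3) ≈ 1.0986, f(3.1) ≈ 1.1314, f(3.2) ≈ 1.1632, f(3.3) ≈ 1.1939, f(3.4) ≈ 1.2238.
Sum = Δx · [f(2.5) + f(2.6) + f(2.7) + ...].
Sum ≈ 1.0770.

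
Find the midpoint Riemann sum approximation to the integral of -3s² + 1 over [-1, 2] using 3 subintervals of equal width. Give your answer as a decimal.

-5.25

Δs = (2 − (-1))/3 = 1.
Midpoints: -0.5, 0.5, 1.5.
f(-0.5) = 0.25, f(0.5) = 0.25, f(1.5) = -5.75.
Sum = Δs · [f(-0.5) + f(0.5) + f(1.5)].
Sum = -5.25.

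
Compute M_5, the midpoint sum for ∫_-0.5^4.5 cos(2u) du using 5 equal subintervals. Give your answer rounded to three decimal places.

0.745

Δu = (4.5 − (-0.5))/5 = 1.
Midpoints: 0, 1, 2, 3, 4.
f(0) ≈ 1.000, f(1) ≈ -0.416, f(2) ≈ -0.654, f(3) ≈ 0.960, f(4) ≈ -0.146.
Sum = Δu · [f(0) + f(1) + f(2) + f(3) + f(4)].
Sum ≈ 0.745.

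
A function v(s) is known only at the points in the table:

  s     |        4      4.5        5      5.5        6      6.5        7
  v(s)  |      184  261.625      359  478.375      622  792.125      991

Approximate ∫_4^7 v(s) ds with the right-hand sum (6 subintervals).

1752.0625

Δs = 0.5.
Sum = 0.5·[261.625 + 359 + 478.375 + 622 + 792.125 + 991] = 1752.0625.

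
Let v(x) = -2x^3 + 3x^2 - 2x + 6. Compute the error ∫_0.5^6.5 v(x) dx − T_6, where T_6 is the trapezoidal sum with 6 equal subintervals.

Exact integral: ∫_0.5^6.5 v(x) dx = -624.
T_6 = -642.
Error = -624 − (-642) = 18.

18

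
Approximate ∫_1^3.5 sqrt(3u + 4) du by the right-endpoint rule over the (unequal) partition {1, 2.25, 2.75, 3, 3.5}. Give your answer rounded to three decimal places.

8.654

Subinterval widths: 1.25, 0.5, 0.25, 0.5.
Right endpoints: 2.25, 2.75, 3, 3.5.
f(2.25) ≈ 3.279, f(2.75) ≈ 3.500, f(3) ≈ 3.606, f(3.5) ≈ 3.808.
Sum = Σ Δu_i · f(u_i).
Sum ≈ 8.654.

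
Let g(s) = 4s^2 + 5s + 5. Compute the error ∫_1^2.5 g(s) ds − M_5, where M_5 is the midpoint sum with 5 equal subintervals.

0.045

Exact integral: ∫_1^2.5 g(s) ds = 40.125.
M_5 = 40.08.
Error = 40.125 − 40.08 = 0.045.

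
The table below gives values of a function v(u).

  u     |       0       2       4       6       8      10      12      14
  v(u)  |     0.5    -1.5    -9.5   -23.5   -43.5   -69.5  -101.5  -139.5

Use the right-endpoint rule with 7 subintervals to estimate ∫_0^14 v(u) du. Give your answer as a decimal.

Δu = 2.
Sum = 2·[(-1.5) + (-9.5) + (-23.5) + (-43.5) + (-69.5) + (-101.5) + (-139.5)] = -777.

-777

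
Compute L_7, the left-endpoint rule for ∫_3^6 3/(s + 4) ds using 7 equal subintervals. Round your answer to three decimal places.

1.098

Δs = (6 − 3)/7 = 3/7.
Left endpoints: 3, 24/7, 27/7, 30/7, 33/7, 36/7, 39/7.
f(3) = 3/7, f(24/7) = 21/52, f(27/7) = 21/55, f(30/7) = 21/58, f(33/7) = 21/61, f(36/7) = 0.328125, f(39/7) = 21/67.
Sum = Δs · [f(3) + f(24/7) + f(27/7) + ...].
Sum ≈ 1.098.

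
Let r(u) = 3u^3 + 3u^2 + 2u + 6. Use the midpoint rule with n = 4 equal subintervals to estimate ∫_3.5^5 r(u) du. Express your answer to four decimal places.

Δu = (5 − 3.5)/4 = 0.375.
Midpoints: 3.6875, 4.0625, 4.4375, 4.8125.
r(3.6875) = 838009/4096, r(4.0625) = 1084531/4096, r(4.4375) = 1376629/4096, r(4.8125) = 1718191/4096.
Sum = Δu · [r(3.6875) + r(4.0625) + r(4.4375) + r(4.8125)].
Sum ≈ 459.3530.

459.3530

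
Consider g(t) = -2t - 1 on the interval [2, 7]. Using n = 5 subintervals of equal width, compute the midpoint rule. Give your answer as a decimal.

-50

Δt = (7 − 2)/5 = 1.
Midpoints: 2.5, 3.5, 4.5, 5.5, 6.5.
g(2.5) = -6, g(3.5) = -8, g(4.5) = -10, g(5.5) = -12, g(6.5) = -14.
Sum = Δt · [g(2.5) + g(3.5) + g(4.5) + g(5.5) + g(6.5)].
Sum = -50.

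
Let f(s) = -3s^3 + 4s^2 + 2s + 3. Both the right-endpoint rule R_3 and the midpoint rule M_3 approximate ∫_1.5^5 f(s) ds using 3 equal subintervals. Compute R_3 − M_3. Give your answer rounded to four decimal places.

-185.7491

R_3 ≈ -445.261574.
M_3 ≈ -259.512442.
R_3 − M_3 ≈ -185.7491.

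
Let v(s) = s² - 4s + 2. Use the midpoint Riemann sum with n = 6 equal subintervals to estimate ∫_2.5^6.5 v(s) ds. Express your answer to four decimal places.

Δs = (6.5 − 2.5)/6 = 2/3.
Midpoints: 17/6, 3.5, 25/6, 29/6, 5.5, 37/6.
v(17/6) = -47/36, v(3.5) = 0.25, v(25/6) = 97/36, v(29/6) = 217/36, v(5.5) = 10.25, v(37/6) = 553/36.
Sum = Δs · [v(17/6) + v(3.5) + v(25/6) + ...].
Sum ≈ 22.1852.

22.1852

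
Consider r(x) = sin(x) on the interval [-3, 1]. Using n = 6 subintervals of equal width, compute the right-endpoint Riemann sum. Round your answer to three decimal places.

Δx = (1 − (-3))/6 = 2/3.
Right endpoints: -7/3, -5/3, -1, -1/3, 1/3, 1.
r(-7/3) ≈ -0.723, r(-5/3) ≈ -0.995, r(-1) ≈ -0.841, r(-1/3) ≈ -0.327, r(1/3) ≈ 0.327, r(1) ≈ 0.841.
Sum = Δx · [r(-7/3) + r(-5/3) + r(-1) + ...].
Sum ≈ -1.146.

-1.146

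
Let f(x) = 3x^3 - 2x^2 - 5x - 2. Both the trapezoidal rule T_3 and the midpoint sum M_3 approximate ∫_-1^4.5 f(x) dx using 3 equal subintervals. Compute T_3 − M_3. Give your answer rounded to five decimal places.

63.54601

T_3 ≈ 228.6192130.
M_3 ≈ 165.0732060.
T_3 − M_3 ≈ 63.54601.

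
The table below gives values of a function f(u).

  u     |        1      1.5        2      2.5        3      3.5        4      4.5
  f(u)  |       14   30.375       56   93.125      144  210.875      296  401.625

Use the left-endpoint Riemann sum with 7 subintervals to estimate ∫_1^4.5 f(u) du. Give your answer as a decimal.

422.1875

Δu = 0.5.
Sum = 0.5·[14 + 30.375 + 56 + 93.125 + 144 + 210.875 + 296] = 422.1875.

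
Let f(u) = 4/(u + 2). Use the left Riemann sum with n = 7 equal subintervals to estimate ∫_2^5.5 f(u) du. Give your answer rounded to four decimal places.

2.6348

Δu = (5.5 − 2)/7 = 0.5.
Left endpoints: 2, 2.5, 3, 3.5, 4, 4.5, 5.
f(2) = 1, f(2.5) = 8/9, f(3) = 0.8, f(3.5) = 8/11, f(4) = 2/3, f(4.5) = 8/13, f(5) = 4/7.
Sum = Δu · [f(2) + f(2.5) + f(3) + ...].
Sum ≈ 2.6348.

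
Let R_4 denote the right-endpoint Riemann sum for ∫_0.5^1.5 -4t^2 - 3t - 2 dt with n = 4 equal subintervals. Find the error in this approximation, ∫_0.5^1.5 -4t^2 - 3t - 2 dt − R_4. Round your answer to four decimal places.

Exact integral: ∫_0.5^1.5 f(t) dt ≈ -9.333333.
R_4 = -10.75.
Error ≈ -9.333333 − (-10.75) ≈ 1.4167.

1.4167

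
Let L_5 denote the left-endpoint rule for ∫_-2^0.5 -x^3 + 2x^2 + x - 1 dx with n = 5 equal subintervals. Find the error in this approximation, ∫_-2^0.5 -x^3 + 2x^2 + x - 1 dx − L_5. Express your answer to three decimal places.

-3.724

Exact integral: ∫_-2^0.5 f(x) dx ≈ 5.02604.
L_5 = 8.75.
Error ≈ 5.02604 − 8.75 ≈ -3.724.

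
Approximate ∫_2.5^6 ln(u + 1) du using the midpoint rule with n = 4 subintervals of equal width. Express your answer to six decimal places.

5.741229

Δu = (6 − 2.5)/4 = 0.875.
Midpoints: 2.9375, 3.8125, 4.6875, 5.5625.
f(2.9375) ≈ 1.370546, f(3.8125) ≈ 1.571217, f(4.6875) ≈ 1.738271, f(5.5625) ≈ 1.881372.
Sum = Δu · [f(2.9375) + f(3.8125) + f(4.6875) + f(5.5625)].
Sum ≈ 5.741229.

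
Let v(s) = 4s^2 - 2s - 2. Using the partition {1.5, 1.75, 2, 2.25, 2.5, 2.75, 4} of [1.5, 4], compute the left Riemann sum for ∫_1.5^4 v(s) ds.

41.5625

Subinterval widths: 0.25, 0.25, 0.25, 0.25, 0.25, 1.25.
Left endpoints: 1.5, 1.75, 2, 2.25, 2.5, 2.75.
v(1.5) = 4, v(1.75) = 6.75, v(2) = 10, v(2.25) = 13.75, v(2.5) = 18, v(2.75) = 22.75.
Sum = Σ Δs_i · v(s_i).
Sum = 41.5625.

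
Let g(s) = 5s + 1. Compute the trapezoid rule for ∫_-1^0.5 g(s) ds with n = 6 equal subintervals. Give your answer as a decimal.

-0.375

Δs = (0.5 − (-1))/6 = 0.25.
g(-1) = -4, g(-0.75) = -2.75, g(-0.5) = -1.5, g(-0.25) = -0.25, g(0) = 1, g(0.25) = 2.25, g(0.5) = 3.5.
T_6 = (Δs/2)·[g(s_0) + 2g(s_1) + ... + 2g(s_{5}) + g(s_6)].
Sum = -0.375.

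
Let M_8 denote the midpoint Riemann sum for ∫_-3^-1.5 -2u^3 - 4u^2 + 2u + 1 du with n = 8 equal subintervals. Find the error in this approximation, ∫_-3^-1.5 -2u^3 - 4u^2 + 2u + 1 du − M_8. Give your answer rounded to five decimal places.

Exact integral: ∫_-3^-1.5 f(u) du = 1.21875.
M_8 ≈ 1.1770020.
Error ≈ 1.21875 − 1.1770020 ≈ 0.04175.

0.04175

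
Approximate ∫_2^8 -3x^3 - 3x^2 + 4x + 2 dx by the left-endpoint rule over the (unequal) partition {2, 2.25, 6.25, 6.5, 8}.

-1749.52734375

Subinterval widths: 0.25, 4, 0.25, 1.5.
Left endpoints: 2, 2.25, 6.25, 6.5.
f(2) = -26, f(2.25) = -38.359375, f(6.25) = -822.609375, f(6.5) = -922.625.
Sum = Σ Δx_i · f(x_i).
Sum = -1749.52734375.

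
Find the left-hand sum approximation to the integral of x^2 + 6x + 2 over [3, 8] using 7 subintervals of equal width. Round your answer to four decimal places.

306.7347

Δx = (8 − 3)/7 = 5/7.
Left endpoints: 3, 26/7, 31/7, 36/7, 41/7, 46/7, 51/7.
f(3) = 29, f(26/7) = 1866/49, f(31/7) = 2361/49, f(36/7) = 2906/49, f(41/7) = 3501/49, f(46/7) = 4146/49, f(51/7) = 4841/49.
Sum = Δx · [f(3) + f(26/7) + f(31/7) + ...].
Sum ≈ 306.7347.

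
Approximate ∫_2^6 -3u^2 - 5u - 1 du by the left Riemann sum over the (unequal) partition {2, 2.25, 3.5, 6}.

Subinterval widths: 0.25, 1.25, 2.5.
Left endpoints: 2, 2.25, 3.5.
f(2) = -23, f(2.25) = -27.4375, f(3.5) = -55.25.
Sum = Σ Δu_i · f(u_i).
Sum = -178.171875.

-178.171875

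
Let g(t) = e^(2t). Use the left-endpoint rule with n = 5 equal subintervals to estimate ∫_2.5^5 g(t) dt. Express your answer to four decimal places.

Δt = (5 − 2.5)/5 = 0.5.
Left endpoints: 2.5, 3, 3.5, 4, 4.5.
g(2.5) ≈ 148.4132, g(3) ≈ 403.4288, g(3.5) ≈ 1096.6332, g(4) ≈ 2980.9580, g(4.5) ≈ 8103.0839.
Sum = Δt · [g(2.5) + g(3) + g(3.5) + g(4) + g(4.5)].
Sum ≈ 6366.2585.

6366.2585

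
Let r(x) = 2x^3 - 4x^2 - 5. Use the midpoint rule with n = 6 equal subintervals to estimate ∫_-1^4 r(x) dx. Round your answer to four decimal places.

Δx = (4 − (-1))/6 = 5/6.
Midpoints: -7/12, 0.25, 13/12, 23/12, 2.75, 43/12.
r(-7/12) = -5839/864, r(0.25) = -5.21875, r(13/12) = -6179/864, r(23/12) = -4849/864, r(2.75) = 6.34375, r(43/12) = 30811/864.
Sum = Δx · [r(-7/12) + r(0.25) + r(13/12) + ...].
Sum ≈ 14.3866.

14.3866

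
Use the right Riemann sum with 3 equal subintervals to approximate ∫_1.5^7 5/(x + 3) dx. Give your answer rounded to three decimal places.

3.486

Δx = (7 − 1.5)/3 = 11/6.
Right endpoints: 10/3, 31/6, 7.
f(10/3) = 15/19, f(31/6) = 30/49, f(7) = 0.5.
Sum = Δx · [f(10/3) + f(31/6) + f(7)].
Sum ≈ 3.486.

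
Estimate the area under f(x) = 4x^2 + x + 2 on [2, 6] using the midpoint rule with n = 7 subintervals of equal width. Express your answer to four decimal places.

Δx = (6 − 2)/7 = 4/7.
Midpoints: 16/7, 20/7, 24/7, 4, 32/7, 36/7, 40/7.
f(16/7) = 1234/49, f(20/7) = 1838/49, f(24/7) = 2570/49, f(4) = 70, f(32/7) = 4418/49, f(36/7) = 5534/49, f(40/7) = 6778/49.
Sum = Δx · [f(16/7) + f(20/7) + f(24/7) + ...].
Sum ≈ 300.8980.

300.8980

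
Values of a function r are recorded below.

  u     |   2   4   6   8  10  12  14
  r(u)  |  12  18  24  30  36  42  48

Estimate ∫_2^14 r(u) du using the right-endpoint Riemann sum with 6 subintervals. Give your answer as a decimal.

Δu = 2.
Sum = 2·[18 + 24 + 30 + 36 + 42 + 48] = 396.

396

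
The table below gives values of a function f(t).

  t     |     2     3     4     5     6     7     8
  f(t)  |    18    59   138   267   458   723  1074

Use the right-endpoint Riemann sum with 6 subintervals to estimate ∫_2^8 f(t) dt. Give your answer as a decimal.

Δt = 1.
Sum = 1·[59 + 138 + 267 + 458 + 723 + 1074] = 2719.

2719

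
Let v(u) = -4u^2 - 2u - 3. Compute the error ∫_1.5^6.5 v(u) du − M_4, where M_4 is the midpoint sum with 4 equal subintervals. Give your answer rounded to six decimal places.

-2.604167

Exact integral: ∫_1.5^6.5 v(u) du ≈ -416.66666667.
M_4 = -414.0625.
Error ≈ -416.66666667 − (-414.0625) ≈ -2.604167.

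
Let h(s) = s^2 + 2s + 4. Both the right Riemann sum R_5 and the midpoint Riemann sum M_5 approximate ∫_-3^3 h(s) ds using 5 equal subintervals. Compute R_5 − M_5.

9.36

R_5 = 50.64.
M_5 = 41.28.
R_5 − M_5 = 9.36.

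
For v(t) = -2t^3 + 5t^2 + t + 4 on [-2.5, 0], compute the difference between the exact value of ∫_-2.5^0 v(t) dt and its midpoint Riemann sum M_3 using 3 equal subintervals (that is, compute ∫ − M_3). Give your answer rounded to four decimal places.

1.8084

Exact integral: ∫_-2.5^0 v(t) dt ≈ 52.447917.
M_3 ≈ 50.639468.
Error ≈ 52.447917 − 50.639468 ≈ 1.8084.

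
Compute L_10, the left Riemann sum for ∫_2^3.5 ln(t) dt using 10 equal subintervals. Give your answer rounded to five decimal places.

Δt = (3.5 − 2)/10 = 0.15.
Left endpoints: 2, 2.15, 2.3, 2.45, 2.6, 2.75, 2.9, 3.05, 3.2, 3.35.
f(2) ≈ 0.69315, f(2.15) ≈ 0.76547, f(2.3) ≈ 0.83291, f(2.45) ≈ 0.89609, f(2.6) ≈ 0.95551, f(2.75) ≈ 1.01160, f(2.9) ≈ 1.06471, f(3.05) ≈ 1.11514, f(3.2) ≈ 1.16315, f(3.35) ≈ 1.20896.
Sum = Δt · [f(2) + f(2.15) + f(2.3) + ...].
Sum ≈ 1.45600.

1.45600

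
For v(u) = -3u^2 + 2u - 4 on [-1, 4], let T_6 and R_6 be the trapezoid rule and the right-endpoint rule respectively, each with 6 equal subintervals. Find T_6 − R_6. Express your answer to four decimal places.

14.5833

T_6 ≈ -71.736111.
R_6 ≈ -86.319444.
T_6 − R_6 ≈ 14.5833.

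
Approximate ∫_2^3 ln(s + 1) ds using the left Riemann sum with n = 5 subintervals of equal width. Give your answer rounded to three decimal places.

1.220

Δs = (3 − 2)/5 = 0.2.
Left endpoints: 2, 2.2, 2.4, 2.6, 2.8.
f(2) ≈ 1.099, f(2.2) ≈ 1.163, f(2.4) ≈ 1.224, f(2.6) ≈ 1.281, f(2.8) ≈ 1.335.
Sum = Δs · [f(2) + f(2.2) + f(2.4) + f(2.6) + f(2.8)].
Sum ≈ 1.220.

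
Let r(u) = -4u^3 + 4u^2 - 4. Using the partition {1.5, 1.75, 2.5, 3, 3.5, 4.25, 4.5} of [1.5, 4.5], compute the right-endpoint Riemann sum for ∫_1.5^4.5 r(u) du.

-386.65625

Subinterval widths: 0.25, 0.75, 0.5, 0.5, 0.75, 0.25.
Right endpoints: 1.75, 2.5, 3, 3.5, 4.25, 4.5.
r(1.75) = -13.1875, r(2.5) = -41.5, r(3) = -76, r(3.5) = -126.5, r(4.25) = -238.8125, r(4.5) = -287.5.
Sum = Σ Δu_i · r(u_i).
Sum = -386.65625.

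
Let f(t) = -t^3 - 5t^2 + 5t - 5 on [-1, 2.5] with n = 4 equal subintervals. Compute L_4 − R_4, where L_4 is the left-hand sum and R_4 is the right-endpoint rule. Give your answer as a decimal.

L_4 ≈ -33.73535.
R_4 ≈ -55.93848.
L_4 − R_4 = 22.203125.

22.203125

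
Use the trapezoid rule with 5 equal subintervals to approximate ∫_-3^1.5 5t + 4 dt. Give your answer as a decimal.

1.125

Δt = (1.5 − (-3))/5 = 0.9.
f(-3) = -11, f(-2.1) = -6.5, f(-1.2) = -2, f(-0.3) = 2.5, f(0.6) = 7, f(1.5) = 11.5.
T_5 = (Δt/2)·[f(t_0) + 2f(t_1) + ... + 2f(t_{4}) + f(t_5)].
Sum = 1.125.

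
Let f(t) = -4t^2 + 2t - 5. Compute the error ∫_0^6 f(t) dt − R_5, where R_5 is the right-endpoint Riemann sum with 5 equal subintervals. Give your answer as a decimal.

84.96

Exact integral: ∫_0^6 f(t) dt = -282.
R_5 = -366.96.
Error = -282 − (-366.96) = 84.96.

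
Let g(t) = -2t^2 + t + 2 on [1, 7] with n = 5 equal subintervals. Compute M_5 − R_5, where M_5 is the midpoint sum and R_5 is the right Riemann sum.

M_5 = -190.56.
R_5 = -248.88.
M_5 − R_5 = 58.32.

58.32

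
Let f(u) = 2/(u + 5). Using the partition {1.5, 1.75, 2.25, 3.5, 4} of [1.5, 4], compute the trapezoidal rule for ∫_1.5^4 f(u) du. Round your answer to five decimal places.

0.65239

Subinterval widths: 0.25, 0.5, 1.25, 0.5.
f(1.5) = 4/13, f(1.75) = 8/27, f(2.25) = 8/29, f(3.5) = 4/17, f(4) = 2/9.
On each subinterval the trapezoid contributes (Δu_i/2)·[f(u_{i-1}) + f(u_i)].
Sum ≈ 0.65239.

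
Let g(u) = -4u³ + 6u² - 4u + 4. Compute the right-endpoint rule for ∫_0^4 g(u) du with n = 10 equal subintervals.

Δu = (4 − 0)/10 = 0.4.
Right endpoints: 0.4, 0.8, 1.2, 1.6, 2, 2.4, 2.8, 3.2, 3.6, 4.
g(0.4) = 3.104, g(0.8) = 2.592, g(1.2) = 0.928, g(1.6) = -3.424, g(2) = -12, g(2.4) = -26.336, g(2.8) = -47.968, g(3.2) = -78.432, g(3.6) = -119.264, g(4) = -172.
Sum = Δu · [g(0.4) + g(0.8) + g(1.2) + ...].
Sum = -181.12.

-181.12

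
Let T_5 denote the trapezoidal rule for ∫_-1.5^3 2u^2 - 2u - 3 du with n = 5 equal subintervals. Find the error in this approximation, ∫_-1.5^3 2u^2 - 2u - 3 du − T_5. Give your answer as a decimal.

-1.215

Exact integral: ∫_-1.5^3 f(u) du = 0.
T_5 = 1.215.
Error = 0 − 1.215 = -1.215.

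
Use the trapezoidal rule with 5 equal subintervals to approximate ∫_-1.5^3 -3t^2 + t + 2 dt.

-19.8225

Δt = (3 − (-1.5))/5 = 0.9.
f(-1.5) = -6.25, f(-0.6) = 0.32, f(0.3) = 2.03, f(1.2) = -1.12, f(2.1) = -9.13, f(3) = -22.
T_5 = (Δt/2)·[f(t_0) + 2f(t_1) + ... + 2f(t_{4}) + f(t_5)].
Sum = -19.8225.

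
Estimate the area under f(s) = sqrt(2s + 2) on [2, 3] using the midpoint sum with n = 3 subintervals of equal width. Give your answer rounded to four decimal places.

Δs = (3 − 2)/3 = 1/3.
Midpoints: 13/6, 2.5, 17/6.
f(13/6) ≈ 2.5166, f(2.5) ≈ 2.6458, f(17/6) ≈ 2.7689.
Sum = Δs · [f(13/6) + f(2.5) + f(17/6)].
Sum ≈ 2.6437.

2.6437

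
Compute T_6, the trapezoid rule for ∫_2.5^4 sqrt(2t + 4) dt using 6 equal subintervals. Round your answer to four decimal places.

4.8562

Δt = (4 − 2.5)/6 = 0.25.
f(2.5) ≈ 3.0000, f(2.75) ≈ 3.0822, f(3) ≈ 3.1623, f(3.25) ≈ 3.2404, f(3.5) ≈ 3.3166, f(3.75) ≈ 3.3912, f(4) ≈ 3.4641.
T_6 = (Δt/2)·[f(t_0) + 2f(t_1) + ... + 2f(t_{5}) + f(t_6)].
Sum ≈ 4.8562.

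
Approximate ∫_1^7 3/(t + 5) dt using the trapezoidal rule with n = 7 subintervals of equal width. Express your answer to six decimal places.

2.083258

Δt = (7 − 1)/7 = 6/7.
f(1) = 0.5, f(13/7) = 0.4375, f(19/7) = 7/18, f(25/7) = 0.35, f(31/7) = 7/22, f(37/7) = 7/24, f(43/7) = 7/26, f(7) = 0.25.
T_7 = (Δt/2)·[f(t_0) + 2f(t_1) + ... + 2f(t_{6}) + f(t_7)].
Sum ≈ 2.083258.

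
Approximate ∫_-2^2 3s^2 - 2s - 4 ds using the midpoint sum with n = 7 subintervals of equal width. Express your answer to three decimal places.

Δs = (2 − (-2))/7 = 4/7.
Midpoints: -12/7, -8/7, -4/7, 0, 4/7, 8/7, 12/7.
f(-12/7) = 404/49, f(-8/7) = 108/49, f(-4/7) = -92/49, f(0) = -4, f(4/7) = -204/49, f(8/7) = -116/49, f(12/7) = 68/49.
Sum = Δs · [f(-12/7) + f(-8/7) + f(-4/7) + ...].
Sum ≈ -0.327.

-0.327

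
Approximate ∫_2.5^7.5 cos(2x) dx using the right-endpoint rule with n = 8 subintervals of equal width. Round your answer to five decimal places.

0.37096

Δx = (7.5 − 2.5)/8 = 0.625.
Right endpoints: 3.125, 3.75, 4.375, 5, 5.625, 6.25, 6.875, 7.5.
f(3.125) ≈ 0.99945, f(3.75) ≈ 0.34664, f(4.375) ≈ -0.78085, f(5) ≈ -0.83907, f(5.625) ≈ 0.25169, f(6.25) ≈ 0.99780, f(6.875) ≈ 0.37757, f(7.5) ≈ -0.75969.
Sum = Δx · [f(3.125) + f(3.75) + f(4.375) + ...].
Sum ≈ 0.37096.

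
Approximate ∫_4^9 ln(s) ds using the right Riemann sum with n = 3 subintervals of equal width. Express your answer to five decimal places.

Δs = (9 − 4)/3 = 5/3.
Right endpoints: 17/3, 22/3, 9.
f(17/3) ≈ 1.73460, f(22/3) ≈ 1.99243, f(9) ≈ 2.19722.
Sum = Δs · [f(17/3) + f(22/3) + f(9)].
Sum ≈ 9.87376.

9.87376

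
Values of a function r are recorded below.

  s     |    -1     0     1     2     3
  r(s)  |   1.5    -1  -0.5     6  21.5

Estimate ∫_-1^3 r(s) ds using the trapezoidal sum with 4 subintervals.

Δs = 1.
T_4 = (1/2)·[1.5 + 2·(-1) + 2·(-0.5) + 2·6 + 21.5] = 16.

16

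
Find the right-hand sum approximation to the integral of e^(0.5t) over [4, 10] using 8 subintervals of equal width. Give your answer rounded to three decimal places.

Δt = (10 − 4)/8 = 0.75.
Right endpoints: 4.75, 5.5, 6.25, 7, 7.75, 8.5, 9.25, 10.
f(4.75) ≈ 10.751, f(5.5) ≈ 15.643, f(6.25) ≈ 22.760, f(7) ≈ 33.115, f(7.75) ≈ 48.183, f(8.5) ≈ 70.105, f(9.25) ≈ 102.003, f(10) ≈ 148.413.
Sum = Δt · [f(4.75) + f(5.5) + f(6.25) + ...].
Sum ≈ 338.230.

338.230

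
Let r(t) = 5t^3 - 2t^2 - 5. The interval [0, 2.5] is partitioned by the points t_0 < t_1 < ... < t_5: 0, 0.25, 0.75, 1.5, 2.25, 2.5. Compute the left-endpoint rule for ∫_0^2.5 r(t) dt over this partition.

Subinterval widths: 0.25, 0.5, 0.75, 0.75, 0.25.
Left endpoints: 0, 0.25, 0.75, 1.5, 2.25.
r(0) = -5, r(0.25) = -5.046875, r(0.75) = -4.015625, r(1.5) = 7.375, r(2.25) = 41.828125.
Sum = Σ Δt_i · r(t_i).
Sum = 9.203125.

9.203125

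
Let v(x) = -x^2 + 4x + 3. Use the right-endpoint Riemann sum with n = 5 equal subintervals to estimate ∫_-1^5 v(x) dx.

Δx = (5 − (-1))/5 = 1.2.
Right endpoints: 0.2, 1.4, 2.6, 3.8, 5.
v(0.2) = 3.76, v(1.4) = 6.64, v(2.6) = 6.64, v(3.8) = 3.76, v(5) = -2.
Sum = Δx · [v(0.2) + v(1.4) + v(2.6) + v(3.8) + v(5)].
Sum = 22.56.

22.56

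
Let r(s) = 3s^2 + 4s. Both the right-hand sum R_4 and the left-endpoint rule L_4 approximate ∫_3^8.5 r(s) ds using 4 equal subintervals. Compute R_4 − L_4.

291.15625

R_4 = 864.40234375.
L_4 = 573.24609375.
R_4 − L_4 = 291.15625.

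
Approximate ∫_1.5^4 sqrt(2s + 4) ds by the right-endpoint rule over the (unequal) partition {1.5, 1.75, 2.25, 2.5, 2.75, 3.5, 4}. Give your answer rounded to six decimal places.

7.882462

Subinterval widths: 0.25, 0.5, 0.25, 0.25, 0.75, 0.5.
Right endpoints: 1.75, 2.25, 2.5, 2.75, 3.5, 4.
f(1.75) ≈ 2.738613, f(2.25) ≈ 2.915476, f(2.5) ≈ 3.000000, f(2.75) ≈ 3.082207, f(3.5) ≈ 3.316625, f(4) ≈ 3.464102.
Sum = Σ Δs_i · f(s_i).
Sum ≈ 7.882462.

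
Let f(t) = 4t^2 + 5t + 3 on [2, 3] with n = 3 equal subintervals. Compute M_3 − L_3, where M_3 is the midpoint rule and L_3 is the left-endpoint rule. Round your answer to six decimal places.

4.055556

M_3 ≈ 40.79629630.
L_3 ≈ 36.74074074.
M_3 − L_3 ≈ 4.055556.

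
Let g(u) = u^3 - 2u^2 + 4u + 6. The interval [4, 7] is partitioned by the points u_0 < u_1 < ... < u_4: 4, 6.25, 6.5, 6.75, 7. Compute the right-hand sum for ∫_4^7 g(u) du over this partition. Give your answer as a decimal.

630.921875

Subinterval widths: 2.25, 0.25, 0.25, 0.25.
Right endpoints: 6.25, 6.5, 6.75, 7.
g(6.25) = 197.015625, g(6.5) = 222.125, g(6.75) = 249.421875, g(7) = 279.
Sum = Σ Δu_i · g(u_i).
Sum = 630.921875.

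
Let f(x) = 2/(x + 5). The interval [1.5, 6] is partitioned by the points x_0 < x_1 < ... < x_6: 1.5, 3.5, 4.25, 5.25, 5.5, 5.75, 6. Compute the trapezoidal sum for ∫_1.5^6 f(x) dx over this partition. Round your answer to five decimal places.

1.05922

Subinterval widths: 2, 0.75, 1, 0.25, 0.25, 0.25.
f(1.5) = 4/13, f(3.5) = 4/17, f(4.25) = 8/37, f(5.25) = 8/41, f(5.5) = 4/21, f(5.75) = 8/43, f(6) = 2/11.
On each subinterval the trapezoid contributes (Δx_i/2)·[f(x_{i-1}) + f(x_i)].
Sum ≈ 1.05922.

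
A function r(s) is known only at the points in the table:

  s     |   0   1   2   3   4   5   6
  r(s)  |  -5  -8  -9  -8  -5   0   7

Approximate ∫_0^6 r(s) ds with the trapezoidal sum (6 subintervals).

-29

Δs = 1.
T_6 = (1/2)·[(-5) + 2·(-8) + 2·(-9) + 2·(-8) + 2·(-5) + 2·0 + 7] = -29.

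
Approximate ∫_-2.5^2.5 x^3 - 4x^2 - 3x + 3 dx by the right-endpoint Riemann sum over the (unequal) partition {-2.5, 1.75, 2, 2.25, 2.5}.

-48.21875

Subinterval widths: 4.25, 0.25, 0.25, 0.25.
Right endpoints: 1.75, 2, 2.25, 2.5.
f(1.75) = -9.140625, f(2) = -11, f(2.25) = -12.609375, f(2.5) = -13.875.
Sum = Σ Δx_i · f(x_i).
Sum = -48.21875.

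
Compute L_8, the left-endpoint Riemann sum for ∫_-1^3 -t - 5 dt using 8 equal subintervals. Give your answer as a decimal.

-23

Δt = (3 − (-1))/8 = 0.5.
Left endpoints: -1, -0.5, 0, 0.5, 1, 1.5, 2, 2.5.
f(-1) = -4, f(-0.5) = -4.5, f(0) = -5, f(0.5) = -5.5, f(1) = -6, f(1.5) = -6.5, f(2) = -7, f(2.5) = -7.5.
Sum = Δt · [f(-1) + f(-0.5) + f(0) + ...].
Sum = -23.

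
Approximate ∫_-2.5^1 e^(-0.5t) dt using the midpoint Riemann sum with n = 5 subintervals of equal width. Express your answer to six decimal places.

Δt = (1 − (-2.5))/5 = 0.7.
Midpoints: -2.15, -1.45, -0.75, -0.05, 0.65.
f(-2.15) ≈ 2.929993, f(-1.45) ≈ 2.064731, f(-0.75) ≈ 1.454991, f(-0.05) ≈ 1.025315, f(0.65) ≈ 0.722527.
Sum = Δt · [f(-2.15) + f(-1.45) + f(-0.75) + f(-0.05) + f(0.65)].
Sum ≈ 5.738291.

5.738291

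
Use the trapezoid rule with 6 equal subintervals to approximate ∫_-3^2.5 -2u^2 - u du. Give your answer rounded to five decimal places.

-28.58218

Δu = (2.5 − (-3))/6 = 11/12.
f(-3) = -15, f(-25/12) = -475/72, f(-7/6) = -14/9, f(-0.25) = 0.125, f(2/3) = -14/9, f(19/12) = -475/72, f(2.5) = -15.
T_6 = (Δu/2)·[f(u_0) + 2f(u_1) + ... + 2f(u_{5}) + f(u_6)].
Sum ≈ -28.58218.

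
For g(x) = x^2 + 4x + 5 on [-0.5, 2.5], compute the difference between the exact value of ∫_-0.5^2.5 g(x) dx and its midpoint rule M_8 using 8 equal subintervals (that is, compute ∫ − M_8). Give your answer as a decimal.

0.03515625

Exact integral: ∫_-0.5^2.5 g(x) dx = 32.25.
M_8 = 32.21484375.
Error = 32.25 − 32.21484375 = 0.03515625.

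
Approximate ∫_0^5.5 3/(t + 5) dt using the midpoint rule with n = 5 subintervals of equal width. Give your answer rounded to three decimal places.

2.221

Δt = (5.5 − 0)/5 = 1.1.
Midpoints: 0.55, 1.65, 2.75, 3.85, 4.95.
f(0.55) = 20/37, f(1.65) = 60/133, f(2.75) = 12/31, f(3.85) = 20/59, f(4.95) = 60/199.
Sum = Δt · [f(0.55) + f(1.65) + f(2.75) + f(3.85) + f(4.95)].
Sum ≈ 2.221.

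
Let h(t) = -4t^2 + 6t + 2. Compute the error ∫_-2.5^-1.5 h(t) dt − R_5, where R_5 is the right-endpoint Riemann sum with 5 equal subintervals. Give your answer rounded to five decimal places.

-2.17333

Exact integral: ∫_-2.5^-1.5 h(t) dt ≈ -26.3333333.
R_5 = -24.16.
Error ≈ -26.3333333 − (-24.16) ≈ -2.17333.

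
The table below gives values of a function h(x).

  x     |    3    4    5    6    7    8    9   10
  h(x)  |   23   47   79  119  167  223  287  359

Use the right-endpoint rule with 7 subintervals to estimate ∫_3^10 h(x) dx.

Δx = 1.
Sum = 1·[47 + 79 + 119 + 167 + 223 + 287 + 359] = 1281.

1281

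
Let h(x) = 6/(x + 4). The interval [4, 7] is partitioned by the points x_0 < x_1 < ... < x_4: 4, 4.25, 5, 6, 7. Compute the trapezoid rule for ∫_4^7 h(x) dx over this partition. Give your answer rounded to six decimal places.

1.913447

Subinterval widths: 0.25, 0.75, 1, 1.
h(4) = 0.75, h(4.25) = 8/11, h(5) = 2/3, h(6) = 0.6, h(7) = 6/11.
On each subinterval the trapezoid contributes (Δx_i/2)·[h(x_{i-1}) + h(x_i)].
Sum ≈ 1.913447.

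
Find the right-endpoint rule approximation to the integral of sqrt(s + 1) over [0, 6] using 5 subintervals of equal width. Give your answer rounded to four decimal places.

Δs = (6 − 0)/5 = 1.2.
Right endpoints: 1.2, 2.4, 3.6, 4.8, 6.
f(1.2) ≈ 1.4832, f(2.4) ≈ 1.8439, f(3.6) ≈ 2.1448, f(4.8) ≈ 2.4083, f(6) ≈ 2.6458.
Sum = Δs · [f(1.2) + f(2.4) + f(3.6) + f(4.8) + f(6)].
Sum ≈ 12.6312.

12.6312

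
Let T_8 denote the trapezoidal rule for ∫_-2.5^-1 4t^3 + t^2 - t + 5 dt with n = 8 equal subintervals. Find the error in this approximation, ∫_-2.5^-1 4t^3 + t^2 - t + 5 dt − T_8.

Exact integral: ∫_-2.5^-1 f(t) dt = -23.0625.
T_8 = -23.23828125.
Error = -23.0625 − (-23.23828125) = 0.17578125.

0.17578125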